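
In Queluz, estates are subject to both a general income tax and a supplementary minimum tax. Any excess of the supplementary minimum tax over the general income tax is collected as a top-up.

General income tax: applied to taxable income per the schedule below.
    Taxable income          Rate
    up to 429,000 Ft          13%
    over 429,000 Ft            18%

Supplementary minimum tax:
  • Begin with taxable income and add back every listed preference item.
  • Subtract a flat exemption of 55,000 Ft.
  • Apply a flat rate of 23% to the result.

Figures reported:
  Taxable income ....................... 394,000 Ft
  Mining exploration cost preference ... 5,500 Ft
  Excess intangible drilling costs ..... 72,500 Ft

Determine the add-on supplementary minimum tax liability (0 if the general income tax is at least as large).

General income tax:
  394,000 Ft × 13% = 51,220 Ft

Supplementary minimum tax:
  Adjusted income: 394,000 Ft + 5,500 Ft + 72,500 Ft = 472,000 Ft
  Less exemption 55,000 Ft → base 417,000 Ft
  417,000 Ft × 23% = 95,910 Ft

Excess of supplementary minimum tax over general income tax: 95,910 Ft − 51,220 Ft = 44,690 Ft.

44,690 Ft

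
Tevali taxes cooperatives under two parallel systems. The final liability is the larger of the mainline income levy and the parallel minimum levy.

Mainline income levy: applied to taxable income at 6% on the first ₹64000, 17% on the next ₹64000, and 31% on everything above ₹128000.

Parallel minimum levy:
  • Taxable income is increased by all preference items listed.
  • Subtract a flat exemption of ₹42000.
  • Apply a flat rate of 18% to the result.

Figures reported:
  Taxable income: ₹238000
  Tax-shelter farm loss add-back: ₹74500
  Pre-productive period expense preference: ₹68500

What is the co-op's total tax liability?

₹61020

Mainline income levy:
  ₹64000 × 6% = ₹3840
  ₹64000 × 17% = ₹10880
  ₹110000 × 31% = ₹34100
  → ₹48820

Parallel minimum levy:
  Adjusted income: ₹238000 + ₹74500 + ₹68500 = ₹381000
  Less exemption ₹42000 → base ₹339000
  ₹339000 × 18% = ₹61020

₹61020 > ₹48820, so the parallel minimum levy is the binding amount.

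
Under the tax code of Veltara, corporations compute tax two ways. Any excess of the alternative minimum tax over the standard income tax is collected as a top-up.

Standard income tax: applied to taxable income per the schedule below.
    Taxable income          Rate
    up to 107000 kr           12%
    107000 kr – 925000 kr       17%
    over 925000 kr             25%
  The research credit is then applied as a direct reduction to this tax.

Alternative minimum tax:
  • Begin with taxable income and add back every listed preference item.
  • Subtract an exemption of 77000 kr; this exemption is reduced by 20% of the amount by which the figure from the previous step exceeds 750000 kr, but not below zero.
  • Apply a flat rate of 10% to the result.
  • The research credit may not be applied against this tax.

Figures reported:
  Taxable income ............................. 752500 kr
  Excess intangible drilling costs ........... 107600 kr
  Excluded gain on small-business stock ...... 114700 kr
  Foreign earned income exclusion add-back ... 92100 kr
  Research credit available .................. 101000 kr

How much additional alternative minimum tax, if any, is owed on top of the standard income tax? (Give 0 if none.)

83753 kr

Standard income tax:
  107000 kr × 12% = 12840 kr
  645500 kr × 17% = 109735 kr
  → 122575 kr
  Less research credit 101000 kr → 21575 kr

Alternative minimum tax:
  Adjusted income: 752500 kr + 107600 kr + 114700 kr + 92100 kr = 1066900 kr
  Exemption: 77000 kr − 20% × (1066900 kr − 750000 kr) = 77000 kr − 63380 kr = 13620 kr
  Base: 1066900 kr − 13620 kr = 1053280 kr
  1053280 kr × 10% = 105328 kr

Excess of alternative minimum tax over standard income tax: 105328 kr − 21575 kr = 83753 kr.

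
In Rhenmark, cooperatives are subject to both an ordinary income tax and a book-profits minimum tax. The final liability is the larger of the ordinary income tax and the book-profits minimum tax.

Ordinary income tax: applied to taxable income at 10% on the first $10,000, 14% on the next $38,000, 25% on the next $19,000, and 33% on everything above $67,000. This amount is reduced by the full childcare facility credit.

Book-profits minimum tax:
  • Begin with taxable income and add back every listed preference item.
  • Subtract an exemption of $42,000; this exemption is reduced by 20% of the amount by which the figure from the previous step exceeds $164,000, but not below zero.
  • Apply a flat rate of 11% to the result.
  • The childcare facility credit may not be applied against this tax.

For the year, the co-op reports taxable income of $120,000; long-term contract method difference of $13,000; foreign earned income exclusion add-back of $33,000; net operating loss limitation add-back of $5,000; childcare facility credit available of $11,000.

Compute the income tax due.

$17,560

Ordinary income tax:
  $10,000 × 10% = $1,000
  $38,000 × 14% = $5,320
  $19,000 × 25% = $4,750
  $53,000 × 33% = $17,490
  → $28,560
  Less childcare facility credit $11,000 → $17,560

Book-profits minimum tax:
  Adjusted income: $120,000 + $13,000 + $33,000 + $5,000 = $171,000
  Exemption: $42,000 − 20% × ($171,000 − $164,000) = $42,000 − $1,400 = $40,600
  Base: $171,000 − $40,600 = $130,400
  $130,400 × 11% = $14,344

$17,560 > $14,344, so the ordinary income tax governs.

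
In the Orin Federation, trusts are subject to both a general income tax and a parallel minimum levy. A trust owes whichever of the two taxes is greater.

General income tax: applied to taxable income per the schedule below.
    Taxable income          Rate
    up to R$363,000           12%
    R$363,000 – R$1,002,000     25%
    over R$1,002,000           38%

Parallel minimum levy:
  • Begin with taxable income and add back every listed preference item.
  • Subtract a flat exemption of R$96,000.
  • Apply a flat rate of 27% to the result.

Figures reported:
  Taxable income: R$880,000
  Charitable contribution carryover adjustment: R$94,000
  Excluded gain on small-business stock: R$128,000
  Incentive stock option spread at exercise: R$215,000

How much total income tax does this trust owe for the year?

R$329,670

General income tax:
  R$363,000 × 12% = R$43,560
  R$517,000 × 25% = R$129,250
  → R$172,810

Parallel minimum levy:
  Adjusted income: R$880,000 + R$94,000 + R$128,000 + R$215,000 = R$1,317,000
  Less exemption R$96,000 → base R$1,221,000
  R$1,221,000 × 27% = R$329,670

R$329,670 > R$172,810, so the parallel minimum levy is the binding amount.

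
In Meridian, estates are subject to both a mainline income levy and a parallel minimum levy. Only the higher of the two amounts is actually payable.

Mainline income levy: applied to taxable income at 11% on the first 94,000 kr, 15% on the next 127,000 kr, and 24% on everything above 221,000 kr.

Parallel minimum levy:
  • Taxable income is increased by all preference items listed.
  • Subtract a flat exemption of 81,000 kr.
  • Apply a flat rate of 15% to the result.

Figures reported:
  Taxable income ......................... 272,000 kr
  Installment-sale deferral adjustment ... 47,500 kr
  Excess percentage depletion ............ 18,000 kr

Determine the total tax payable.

41,630 kr

Parallel minimum levy:
  Adjusted income: 272,000 kr + 47,500 kr + 18,000 kr = 337,500 kr
  Less exemption 81,000 kr → base 256,500 kr
  256,500 kr × 15% = 38,475 kr

Mainline income levy:
  94,000 kr × 11% = 10,340 kr
  127,000 kr × 15% = 19,050 kr
  51,000 kr × 24% = 12,240 kr
  → 41,630 kr

41,630 kr > 38,475 kr, so the mainline income levy governs.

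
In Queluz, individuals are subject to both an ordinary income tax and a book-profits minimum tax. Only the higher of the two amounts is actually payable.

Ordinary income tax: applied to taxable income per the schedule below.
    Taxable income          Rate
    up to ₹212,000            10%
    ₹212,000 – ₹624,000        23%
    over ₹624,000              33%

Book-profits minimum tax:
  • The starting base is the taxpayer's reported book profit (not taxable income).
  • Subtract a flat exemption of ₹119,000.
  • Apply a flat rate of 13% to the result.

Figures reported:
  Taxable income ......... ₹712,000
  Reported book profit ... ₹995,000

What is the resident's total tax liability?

₹145,000

Ordinary income tax:
  ₹212,000 × 10% = ₹21,200
  ₹412,000 × 23% = ₹94,760
  ₹88,000 × 33% = ₹29,040
  → ₹145,000

Book-profits minimum tax:
  Base (reported book profit): ₹995,000
  Less exemption ₹119,000 → base ₹876,000
  ₹876,000 × 13% = ₹113,880

₹145,000 > ₹113,880, so the ordinary income tax governs.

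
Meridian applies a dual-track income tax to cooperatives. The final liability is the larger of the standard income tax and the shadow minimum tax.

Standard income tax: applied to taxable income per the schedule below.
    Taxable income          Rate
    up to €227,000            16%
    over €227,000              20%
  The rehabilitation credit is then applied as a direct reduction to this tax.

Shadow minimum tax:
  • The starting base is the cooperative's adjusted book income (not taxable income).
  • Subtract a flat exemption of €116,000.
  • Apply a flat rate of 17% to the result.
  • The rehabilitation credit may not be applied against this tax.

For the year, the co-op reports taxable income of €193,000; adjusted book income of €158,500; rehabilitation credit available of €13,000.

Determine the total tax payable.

€17,880

Standard income tax:
  €193,000 × 16% = €30,880
  Less rehabilitation credit €13,000 → €17,880

Shadow minimum tax:
  Base (adjusted book income): €158,500
  Less exemption €116,000 → base €42,500
  €42,500 × 17% = €7,225

€17,880 > €7,225, so the standard income tax governs.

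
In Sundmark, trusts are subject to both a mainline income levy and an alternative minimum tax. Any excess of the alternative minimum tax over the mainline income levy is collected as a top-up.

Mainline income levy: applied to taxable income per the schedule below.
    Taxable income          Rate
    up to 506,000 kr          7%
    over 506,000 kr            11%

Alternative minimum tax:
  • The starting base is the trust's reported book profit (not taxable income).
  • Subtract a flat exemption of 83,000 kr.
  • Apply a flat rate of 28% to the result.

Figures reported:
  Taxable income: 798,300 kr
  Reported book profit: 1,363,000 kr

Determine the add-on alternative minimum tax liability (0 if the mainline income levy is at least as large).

Alternative minimum tax:
  Base (reported book profit): 1,363,000 kr
  Less exemption 83,000 kr → base 1,280,000 kr
  1,280,000 kr × 28% = 358,400 kr

Mainline income levy:
  506,000 kr × 7% = 35,420 kr
  292,300 kr × 11% = 32,153 kr
  → 67,573 kr

Excess of alternative minimum tax over mainline income levy: 358,400 kr − 67,573 kr = 290,827 kr.

290,827 kr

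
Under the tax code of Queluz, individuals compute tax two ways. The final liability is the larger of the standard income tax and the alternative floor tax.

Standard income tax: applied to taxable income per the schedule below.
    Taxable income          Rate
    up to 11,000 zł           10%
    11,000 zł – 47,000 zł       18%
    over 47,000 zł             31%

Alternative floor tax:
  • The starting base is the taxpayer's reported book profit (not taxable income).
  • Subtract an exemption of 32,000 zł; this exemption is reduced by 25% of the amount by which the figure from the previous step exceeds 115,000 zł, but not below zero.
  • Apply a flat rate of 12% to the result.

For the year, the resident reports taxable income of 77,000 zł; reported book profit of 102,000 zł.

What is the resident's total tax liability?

Alternative floor tax:
  Base (reported book profit): 102,000 zł
  Exemption: 102,000 zł ≤ 115,000 zł, so full 32,000 zł applies
  Base: 102,000 zł − 32,000 zł = 70,000 zł
  70,000 zł × 12% = 8,400 zł

Standard income tax:
  11,000 zł × 10% = 1,100 zł
  36,000 zł × 18% = 6,480 zł
  30,000 zł × 31% = 9,300 zł
  → 16,880 zł

16,880 zł > 8,400 zł, so the standard income tax governs.

16,880 zł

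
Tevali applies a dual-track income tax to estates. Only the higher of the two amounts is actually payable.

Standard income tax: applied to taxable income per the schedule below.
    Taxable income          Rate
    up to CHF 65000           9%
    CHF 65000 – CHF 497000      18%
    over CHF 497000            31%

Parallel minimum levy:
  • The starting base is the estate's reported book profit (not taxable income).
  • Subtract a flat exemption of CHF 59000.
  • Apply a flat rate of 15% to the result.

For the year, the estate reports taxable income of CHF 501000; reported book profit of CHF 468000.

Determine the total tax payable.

Parallel minimum levy:
  Base (reported book profit): CHF 468000
  Less exemption CHF 59000 → base CHF 409000
  CHF 409000 × 15% = CHF 61350

Standard income tax:
  CHF 65000 × 9% = CHF 5850
  CHF 432000 × 18% = CHF 77760
  CHF 4000 × 31% = CHF 1240
  → CHF 84850

CHF 84850 > CHF 61350, so the standard income tax governs.

CHF 84850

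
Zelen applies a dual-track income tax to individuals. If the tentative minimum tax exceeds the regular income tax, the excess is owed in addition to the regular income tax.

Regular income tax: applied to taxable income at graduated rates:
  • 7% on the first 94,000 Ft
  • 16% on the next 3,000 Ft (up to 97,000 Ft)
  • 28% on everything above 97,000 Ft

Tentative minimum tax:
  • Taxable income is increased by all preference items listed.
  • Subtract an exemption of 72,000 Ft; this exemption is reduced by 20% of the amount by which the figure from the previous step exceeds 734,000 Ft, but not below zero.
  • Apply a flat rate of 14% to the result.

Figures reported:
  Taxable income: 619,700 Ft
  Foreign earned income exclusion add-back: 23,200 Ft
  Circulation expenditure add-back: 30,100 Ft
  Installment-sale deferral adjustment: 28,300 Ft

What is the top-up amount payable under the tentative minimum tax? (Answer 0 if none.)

0 Ft

Regular income tax:
  94,000 Ft × 7% = 6,580 Ft
  3,000 Ft × 16% = 480 Ft
  522,700 Ft × 28% = 146,356 Ft
  → 153,416 Ft

Tentative minimum tax:
  Adjusted income: 619,700 Ft + 23,200 Ft + 30,100 Ft + 28,300 Ft = 701,300 Ft
  Exemption: 701,300 Ft ≤ 734,000 Ft, so full 72,000 Ft applies
  Base: 701,300 Ft − 72,000 Ft = 629,300 Ft
  629,300 Ft × 14% = 88,102 Ft

88,102 Ft ≤ 153,416 Ft, so no add-on is due.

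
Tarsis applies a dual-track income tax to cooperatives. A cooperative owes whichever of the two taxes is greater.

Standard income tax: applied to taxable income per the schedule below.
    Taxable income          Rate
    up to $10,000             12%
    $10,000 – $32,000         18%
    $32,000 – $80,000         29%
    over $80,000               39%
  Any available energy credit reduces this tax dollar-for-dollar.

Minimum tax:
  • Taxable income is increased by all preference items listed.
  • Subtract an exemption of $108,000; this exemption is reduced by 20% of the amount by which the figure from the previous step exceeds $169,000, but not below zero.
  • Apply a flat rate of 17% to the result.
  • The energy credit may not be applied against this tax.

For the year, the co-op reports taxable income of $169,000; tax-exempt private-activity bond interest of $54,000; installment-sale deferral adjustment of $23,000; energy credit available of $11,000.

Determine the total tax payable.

Minimum tax:
  Adjusted income: $169,000 + $54,000 + $23,000 = $246,000
  Exemption: $108,000 − 20% × ($246,000 − $169,000) = $108,000 − $15,400 = $92,600
  Base: $246,000 − $92,600 = $153,400
  $153,400 × 17% = $26,078

Standard income tax:
  $10,000 × 12% = $1,200
  $22,000 × 18% = $3,960
  $48,000 × 29% = $13,920
  $89,000 × 39% = $34,710
  → $53,790
  Less energy credit $11,000 → $42,790

$42,790 > $26,078, so the standard income tax governs.

$42,790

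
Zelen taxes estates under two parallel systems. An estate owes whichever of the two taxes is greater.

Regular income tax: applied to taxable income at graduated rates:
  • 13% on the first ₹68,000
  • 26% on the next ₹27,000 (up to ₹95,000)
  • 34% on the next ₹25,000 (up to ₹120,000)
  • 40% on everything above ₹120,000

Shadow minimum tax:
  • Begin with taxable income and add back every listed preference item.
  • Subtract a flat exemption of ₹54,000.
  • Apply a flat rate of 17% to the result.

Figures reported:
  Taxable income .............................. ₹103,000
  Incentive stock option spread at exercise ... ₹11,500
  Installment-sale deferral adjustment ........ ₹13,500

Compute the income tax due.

₹18,580

Shadow minimum tax:
  Adjusted income: ₹103,000 + ₹11,500 + ₹13,500 = ₹128,000
  Less exemption ₹54,000 → base ₹74,000
  ₹74,000 × 17% = ₹12,580

Regular income tax:
  ₹68,000 × 13% = ₹8,840
  ₹27,000 × 26% = ₹7,020
  ₹8,000 × 34% = ₹2,720
  → ₹18,580

₹18,580 > ₹12,580, so the regular income tax governs.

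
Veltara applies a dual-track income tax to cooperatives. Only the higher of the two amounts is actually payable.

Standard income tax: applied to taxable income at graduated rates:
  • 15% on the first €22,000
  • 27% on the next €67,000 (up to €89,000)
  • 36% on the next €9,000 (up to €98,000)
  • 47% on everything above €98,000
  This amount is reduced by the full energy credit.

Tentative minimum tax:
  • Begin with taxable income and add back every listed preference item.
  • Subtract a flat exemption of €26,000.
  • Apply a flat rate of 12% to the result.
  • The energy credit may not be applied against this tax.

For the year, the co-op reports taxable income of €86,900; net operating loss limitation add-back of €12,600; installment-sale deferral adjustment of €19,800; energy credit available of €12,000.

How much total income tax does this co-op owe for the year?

Tentative minimum tax:
  Adjusted income: €86,900 + €12,600 + €19,800 = €119,300
  Less exemption €26,000 → base €93,300
  €93,300 × 12% = €11,196

Standard income tax:
  €22,000 × 15% = €3,300
  €64,900 × 27% = €17,523
  → €20,823
  Less energy credit €12,000 → €8,823

€11,196 > €8,823, so the tentative minimum tax is the binding amount.

€11,196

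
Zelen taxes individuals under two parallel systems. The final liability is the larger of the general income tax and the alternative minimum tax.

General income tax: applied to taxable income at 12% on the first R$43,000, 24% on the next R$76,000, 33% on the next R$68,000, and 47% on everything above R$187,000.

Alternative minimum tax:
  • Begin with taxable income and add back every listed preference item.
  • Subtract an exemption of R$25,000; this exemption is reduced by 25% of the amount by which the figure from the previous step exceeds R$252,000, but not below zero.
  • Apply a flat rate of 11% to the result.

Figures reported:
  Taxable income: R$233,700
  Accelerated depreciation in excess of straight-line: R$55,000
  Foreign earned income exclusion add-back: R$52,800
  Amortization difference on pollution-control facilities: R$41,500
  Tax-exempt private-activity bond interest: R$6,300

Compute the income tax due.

Alternative minimum tax:
  Adjusted income: R$233,700 + R$55,000 + R$52,800 + R$41,500 + R$6,300 = R$389,300
  Exemption: 25% × (R$389,300 − R$252,000) = R$34,325 ≥ R$25,000, so the exemption is fully phased out
  Base: R$389,300 − R$0 = R$389,300
  R$389,300 × 11% = R$42,823

General income tax:
  R$43,000 × 12% = R$5,160
  R$76,000 × 24% = R$18,240
  R$68,000 × 33% = R$22,440
  R$46,700 × 47% = R$21,949
  → R$67,789

R$67,789 > R$42,823, so the general income tax governs.

R$67,789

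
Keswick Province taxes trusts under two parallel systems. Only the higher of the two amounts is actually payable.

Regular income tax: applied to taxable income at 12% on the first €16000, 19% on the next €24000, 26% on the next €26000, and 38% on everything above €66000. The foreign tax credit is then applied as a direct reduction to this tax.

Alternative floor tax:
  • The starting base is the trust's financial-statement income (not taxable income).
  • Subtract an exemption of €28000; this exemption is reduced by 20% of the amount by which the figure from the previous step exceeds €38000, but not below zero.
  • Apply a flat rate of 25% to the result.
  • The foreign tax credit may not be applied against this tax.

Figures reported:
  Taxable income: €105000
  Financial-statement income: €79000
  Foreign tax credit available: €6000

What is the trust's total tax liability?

Regular income tax:
  €16000 × 12% = €1920
  €24000 × 19% = €4560
  €26000 × 26% = €6760
  €39000 × 38% = €14820
  → €28060
  Less foreign tax credit €6000 → €22060

Alternative floor tax:
  Base (financial-statement income): €79000
  Exemption: €28000 − 20% × (€79000 − €38000) = €28000 − €8200 = €19800
  Base: €79000 − €19800 = €59200
  €59200 × 25% = €14800

€22060 > €14800, so the regular income tax governs.

€22060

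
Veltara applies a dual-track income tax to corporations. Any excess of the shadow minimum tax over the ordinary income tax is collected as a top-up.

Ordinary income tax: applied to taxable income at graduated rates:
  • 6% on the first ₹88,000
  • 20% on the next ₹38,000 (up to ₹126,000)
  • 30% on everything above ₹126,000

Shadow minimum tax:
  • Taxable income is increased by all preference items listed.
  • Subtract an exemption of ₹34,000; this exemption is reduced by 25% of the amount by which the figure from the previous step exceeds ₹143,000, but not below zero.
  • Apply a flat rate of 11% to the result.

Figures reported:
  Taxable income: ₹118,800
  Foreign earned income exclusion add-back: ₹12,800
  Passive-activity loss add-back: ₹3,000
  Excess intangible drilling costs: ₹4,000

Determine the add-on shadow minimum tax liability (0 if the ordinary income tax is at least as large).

Shadow minimum tax:
  Adjusted income: ₹118,800 + ₹12,800 + ₹3,000 + ₹4,000 = ₹138,600
  Exemption: ₹138,600 ≤ ₹143,000, so full ₹34,000 applies
  Base: ₹138,600 − ₹34,000 = ₹104,600
  ₹104,600 × 11% = ₹11,506

Ordinary income tax:
  ₹88,000 × 6% = ₹5,280
  ₹30,800 × 20% = ₹6,160
  → ₹11,440

Excess of shadow minimum tax over ordinary income tax: ₹11,506 − ₹11,440 = ₹66.

₹66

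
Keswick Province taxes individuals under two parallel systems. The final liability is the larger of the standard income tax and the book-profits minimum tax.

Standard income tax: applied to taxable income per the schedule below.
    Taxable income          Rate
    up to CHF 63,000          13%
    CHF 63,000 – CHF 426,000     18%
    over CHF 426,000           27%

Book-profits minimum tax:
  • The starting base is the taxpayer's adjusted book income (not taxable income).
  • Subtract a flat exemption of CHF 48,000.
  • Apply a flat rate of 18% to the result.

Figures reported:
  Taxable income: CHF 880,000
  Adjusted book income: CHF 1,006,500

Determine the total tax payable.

CHF 196,110

Book-profits minimum tax:
  Base (adjusted book income): CHF 1,006,500
  Less exemption CHF 48,000 → base CHF 958,500
  CHF 958,500 × 18% = CHF 172,530

Standard income tax:
  CHF 63,000 × 13% = CHF 8,190
  CHF 363,000 × 18% = CHF 65,340
  CHF 454,000 × 27% = CHF 122,580
  → CHF 196,110

CHF 196,110 > CHF 172,530, so the standard income tax governs.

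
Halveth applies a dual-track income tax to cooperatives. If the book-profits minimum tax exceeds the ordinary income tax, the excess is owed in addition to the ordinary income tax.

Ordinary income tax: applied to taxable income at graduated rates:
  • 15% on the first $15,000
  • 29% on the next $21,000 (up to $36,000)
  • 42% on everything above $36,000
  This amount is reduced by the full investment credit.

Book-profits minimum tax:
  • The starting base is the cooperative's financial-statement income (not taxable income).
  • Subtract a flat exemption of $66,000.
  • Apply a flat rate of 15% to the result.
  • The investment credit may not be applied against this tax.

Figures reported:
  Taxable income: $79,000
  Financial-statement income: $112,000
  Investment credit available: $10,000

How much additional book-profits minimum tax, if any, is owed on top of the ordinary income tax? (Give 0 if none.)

Book-profits minimum tax:
  Base (financial-statement income): $112,000
  Less exemption $66,000 → base $46,000
  $46,000 × 15% = $6,900

Ordinary income tax:
  $15,000 × 15% = $2,250
  $21,000 × 29% = $6,090
  $43,000 × 42% = $18,060
  → $26,400
  Less investment credit $10,000 → $16,400

$6,900 ≤ $16,400, so no add-on is due.

$0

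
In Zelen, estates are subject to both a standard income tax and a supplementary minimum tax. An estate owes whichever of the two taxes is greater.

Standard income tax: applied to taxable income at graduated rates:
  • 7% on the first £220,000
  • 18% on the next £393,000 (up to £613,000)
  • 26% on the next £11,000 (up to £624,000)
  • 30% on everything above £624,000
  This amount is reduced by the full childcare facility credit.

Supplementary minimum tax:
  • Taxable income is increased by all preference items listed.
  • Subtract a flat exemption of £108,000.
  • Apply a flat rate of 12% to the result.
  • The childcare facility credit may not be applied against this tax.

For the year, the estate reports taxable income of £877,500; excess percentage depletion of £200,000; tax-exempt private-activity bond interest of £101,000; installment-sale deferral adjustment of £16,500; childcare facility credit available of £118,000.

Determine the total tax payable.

£130,440

Standard income tax:
  £220,000 × 7% = £15,400
  £393,000 × 18% = £70,740
  £11,000 × 26% = £2,860
  £253,500 × 30% = £76,050
  → £165,050
  Less childcare facility credit £118,000 → £47,050

Supplementary minimum tax:
  Adjusted income: £877,500 + £200,000 + £101,000 + £16,500 = £1,195,000
  Less exemption £108,000 → base £1,087,000
  £1,087,000 × 12% = £130,440

£130,440 > £47,050, so the supplementary minimum tax is the binding amount.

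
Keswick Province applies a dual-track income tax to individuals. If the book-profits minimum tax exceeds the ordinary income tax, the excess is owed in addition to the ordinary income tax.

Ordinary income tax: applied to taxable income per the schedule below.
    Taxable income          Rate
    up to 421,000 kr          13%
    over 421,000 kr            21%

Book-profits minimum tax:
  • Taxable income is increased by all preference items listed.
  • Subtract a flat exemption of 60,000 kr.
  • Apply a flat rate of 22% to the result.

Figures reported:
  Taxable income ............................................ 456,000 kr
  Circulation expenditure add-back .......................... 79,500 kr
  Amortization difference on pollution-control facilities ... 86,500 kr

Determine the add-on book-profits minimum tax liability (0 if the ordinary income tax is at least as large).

Book-profits minimum tax:
  Adjusted income: 456,000 kr + 79,500 kr + 86,500 kr = 622,000 kr
  Less exemption 60,000 kr → base 562,000 kr
  562,000 kr × 22% = 123,640 kr

Ordinary income tax:
  421,000 kr × 13% = 54,730 kr
  35,000 kr × 21% = 7,350 kr
  → 62,080 kr

Excess of book-profits minimum tax over ordinary income tax: 123,640 kr − 62,080 kr = 61,560 kr.

61,560 kr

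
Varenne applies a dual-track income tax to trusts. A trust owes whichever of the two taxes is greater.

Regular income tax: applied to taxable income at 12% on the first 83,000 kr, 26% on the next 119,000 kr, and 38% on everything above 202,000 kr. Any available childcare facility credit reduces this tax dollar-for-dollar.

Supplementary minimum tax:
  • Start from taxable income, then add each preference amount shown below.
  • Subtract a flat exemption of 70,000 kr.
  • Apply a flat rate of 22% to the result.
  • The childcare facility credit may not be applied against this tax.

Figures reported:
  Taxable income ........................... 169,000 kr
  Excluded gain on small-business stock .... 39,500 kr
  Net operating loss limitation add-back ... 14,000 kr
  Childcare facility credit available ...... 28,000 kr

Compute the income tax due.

Regular income tax:
  83,000 kr × 12% = 9,960 kr
  86,000 kr × 26% = 22,360 kr
  → 32,320 kr
  Less childcare facility credit 28,000 kr → 4,320 kr

Supplementary minimum tax:
  Adjusted income: 169,000 kr + 39,500 kr + 14,000 kr = 222,500 kr
  Less exemption 70,000 kr → base 152,500 kr
  152,500 kr × 22% = 33,550 kr

33,550 kr > 4,320 kr, so the supplementary minimum tax is the binding amount.

33,550 kr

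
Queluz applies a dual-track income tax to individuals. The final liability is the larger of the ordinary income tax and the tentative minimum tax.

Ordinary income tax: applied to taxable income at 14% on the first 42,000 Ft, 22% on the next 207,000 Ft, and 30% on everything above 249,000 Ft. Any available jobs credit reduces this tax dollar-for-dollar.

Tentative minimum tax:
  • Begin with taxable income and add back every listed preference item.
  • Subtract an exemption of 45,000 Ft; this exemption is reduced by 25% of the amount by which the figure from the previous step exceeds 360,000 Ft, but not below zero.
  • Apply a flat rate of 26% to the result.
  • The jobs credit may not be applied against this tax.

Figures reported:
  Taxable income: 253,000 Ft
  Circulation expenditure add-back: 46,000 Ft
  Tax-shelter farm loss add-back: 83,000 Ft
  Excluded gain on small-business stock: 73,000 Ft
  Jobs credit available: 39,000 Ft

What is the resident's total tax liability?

112,775 Ft

Tentative minimum tax:
  Adjusted income: 253,000 Ft + 46,000 Ft + 83,000 Ft + 73,000 Ft = 455,000 Ft
  Exemption: 45,000 Ft − 25% × (455,000 Ft − 360,000 Ft) = 45,000 Ft − 23,750 Ft = 21,250 Ft
  Base: 455,000 Ft − 21,250 Ft = 433,750 Ft
  433,750 Ft × 26% = 112,775 Ft

Ordinary income tax:
  42,000 Ft × 14% = 5,880 Ft
  207,000 Ft × 22% = 45,540 Ft
  4,000 Ft × 30% = 1,200 Ft
  → 52,620 Ft
  Less jobs credit 39,000 Ft → 13,620 Ft

112,775 Ft > 13,620 Ft, so the tentative minimum tax is the binding amount.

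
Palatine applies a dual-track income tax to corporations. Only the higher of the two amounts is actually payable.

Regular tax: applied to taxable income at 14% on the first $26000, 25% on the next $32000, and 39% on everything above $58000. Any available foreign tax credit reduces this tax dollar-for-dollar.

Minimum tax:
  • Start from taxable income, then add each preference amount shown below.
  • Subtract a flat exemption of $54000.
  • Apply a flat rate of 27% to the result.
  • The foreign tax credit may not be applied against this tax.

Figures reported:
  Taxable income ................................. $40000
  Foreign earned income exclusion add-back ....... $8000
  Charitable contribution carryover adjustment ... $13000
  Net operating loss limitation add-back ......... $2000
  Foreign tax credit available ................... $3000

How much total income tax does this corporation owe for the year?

$4140

Regular tax:
  $26000 × 14% = $3640
  $14000 × 25% = $3500
  → $7140
  Less foreign tax credit $3000 → $4140

Minimum tax:
  Adjusted income: $40000 + $8000 + $13000 + $2000 = $63000
  Less exemption $54000 → base $9000
  $9000 × 27% = $2430

$4140 > $2430, so the regular tax governs.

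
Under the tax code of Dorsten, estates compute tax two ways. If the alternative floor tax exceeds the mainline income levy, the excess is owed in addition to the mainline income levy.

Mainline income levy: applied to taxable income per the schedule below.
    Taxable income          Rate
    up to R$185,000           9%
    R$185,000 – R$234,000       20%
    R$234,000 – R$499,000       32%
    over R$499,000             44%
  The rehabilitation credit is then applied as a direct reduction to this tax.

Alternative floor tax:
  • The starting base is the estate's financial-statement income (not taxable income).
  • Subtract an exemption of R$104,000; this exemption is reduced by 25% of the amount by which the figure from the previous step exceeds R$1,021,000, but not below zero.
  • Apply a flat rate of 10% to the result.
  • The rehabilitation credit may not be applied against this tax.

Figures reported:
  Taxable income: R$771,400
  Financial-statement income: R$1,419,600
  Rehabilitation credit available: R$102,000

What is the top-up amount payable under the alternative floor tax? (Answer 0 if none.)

R$12,419

Alternative floor tax:
  Base (financial-statement income): R$1,419,600
  Exemption: R$104,000 − 25% × (R$1,419,600 − R$1,021,000) = R$104,000 − R$99,650 = R$4,350
  Base: R$1,419,600 − R$4,350 = R$1,415,250
  R$1,415,250 × 10% = R$141,525

Mainline income levy:
  R$185,000 × 9% = R$16,650
  R$49,000 × 20% = R$9,800
  R$265,000 × 32% = R$84,800
  R$272,400 × 44% = R$119,856
  → R$231,106
  Less rehabilitation credit R$102,000 → R$129,106

Excess of alternative floor tax over mainline income levy: R$141,525 − R$129,106 = R$12,419.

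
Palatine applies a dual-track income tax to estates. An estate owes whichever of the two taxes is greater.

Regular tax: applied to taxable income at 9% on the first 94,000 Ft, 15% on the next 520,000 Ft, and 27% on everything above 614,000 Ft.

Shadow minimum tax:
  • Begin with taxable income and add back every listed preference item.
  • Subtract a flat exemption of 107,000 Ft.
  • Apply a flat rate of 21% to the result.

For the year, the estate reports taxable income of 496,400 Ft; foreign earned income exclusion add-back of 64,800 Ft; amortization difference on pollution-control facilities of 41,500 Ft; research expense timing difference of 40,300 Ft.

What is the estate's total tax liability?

112,560 Ft

Shadow minimum tax:
  Adjusted income: 496,400 Ft + 64,800 Ft + 41,500 Ft + 40,300 Ft = 643,000 Ft
  Less exemption 107,000 Ft → base 536,000 Ft
  536,000 Ft × 21% = 112,560 Ft

Regular tax:
  94,000 Ft × 9% = 8,460 Ft
  402,400 Ft × 15% = 60,360 Ft
  → 68,820 Ft

112,560 Ft > 68,820 Ft, so the shadow minimum tax is the binding amount.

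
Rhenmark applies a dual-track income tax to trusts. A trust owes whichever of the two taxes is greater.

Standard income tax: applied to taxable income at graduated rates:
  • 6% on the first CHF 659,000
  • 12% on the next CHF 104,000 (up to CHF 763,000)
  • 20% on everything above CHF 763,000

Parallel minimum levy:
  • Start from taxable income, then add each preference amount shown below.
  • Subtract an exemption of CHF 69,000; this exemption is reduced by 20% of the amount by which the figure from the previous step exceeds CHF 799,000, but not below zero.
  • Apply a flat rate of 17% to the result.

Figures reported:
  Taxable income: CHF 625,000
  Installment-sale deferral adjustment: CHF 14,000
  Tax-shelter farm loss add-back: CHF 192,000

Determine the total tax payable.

CHF 130,628

Parallel minimum levy:
  Adjusted income: CHF 625,000 + CHF 14,000 + CHF 192,000 = CHF 831,000
  Exemption: CHF 69,000 − 20% × (CHF 831,000 − CHF 799,000) = CHF 69,000 − CHF 6,400 = CHF 62,600
  Base: CHF 831,000 − CHF 62,600 = CHF 768,400
  CHF 768,400 × 17% = CHF 130,628

Standard income tax:
  CHF 625,000 × 6% = CHF 37,500

CHF 130,628 > CHF 37,500, so the parallel minimum levy is the binding amount.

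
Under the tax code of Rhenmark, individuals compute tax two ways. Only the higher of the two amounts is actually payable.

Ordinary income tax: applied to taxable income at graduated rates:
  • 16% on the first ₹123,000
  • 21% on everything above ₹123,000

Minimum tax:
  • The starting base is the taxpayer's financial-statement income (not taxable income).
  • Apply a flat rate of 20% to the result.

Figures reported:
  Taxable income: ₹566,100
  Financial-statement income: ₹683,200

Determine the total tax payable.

Ordinary income tax:
  ₹123,000 × 16% = ₹19,680
  ₹443,100 × 21% = ₹93,051
  → ₹112,731

Minimum tax:
  Base (financial-statement income): ₹683,200
  ₹683,200 × 20% = ₹136,640

₹136,640 > ₹112,731, so the minimum tax is the binding amount.

₹136,640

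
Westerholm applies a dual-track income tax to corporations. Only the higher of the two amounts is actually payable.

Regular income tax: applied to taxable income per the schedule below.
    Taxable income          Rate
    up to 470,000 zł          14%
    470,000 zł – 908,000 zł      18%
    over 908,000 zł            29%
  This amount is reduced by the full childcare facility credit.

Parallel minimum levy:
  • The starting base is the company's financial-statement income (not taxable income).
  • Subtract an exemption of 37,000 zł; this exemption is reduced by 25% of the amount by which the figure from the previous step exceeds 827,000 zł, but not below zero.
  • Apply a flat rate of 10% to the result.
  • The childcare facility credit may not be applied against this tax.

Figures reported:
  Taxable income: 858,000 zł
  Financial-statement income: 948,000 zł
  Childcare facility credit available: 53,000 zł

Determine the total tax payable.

94,125 zł

Regular income tax:
  470,000 zł × 14% = 65,800 zł
  388,000 zł × 18% = 69,840 zł
  → 135,640 zł
  Less childcare facility credit 53,000 zł → 82,640 zł

Parallel minimum levy:
  Base (financial-statement income): 948,000 zł
  Exemption: 37,000 zł − 25% × (948,000 zł − 827,000 zł) = 37,000 zł − 30,250 zł = 6,750 zł
  Base: 948,000 zł − 6,750 zł = 941,250 zł
  941,250 zł × 10% = 94,125 zł

94,125 zł > 82,640 zł, so the parallel minimum levy is the binding amount.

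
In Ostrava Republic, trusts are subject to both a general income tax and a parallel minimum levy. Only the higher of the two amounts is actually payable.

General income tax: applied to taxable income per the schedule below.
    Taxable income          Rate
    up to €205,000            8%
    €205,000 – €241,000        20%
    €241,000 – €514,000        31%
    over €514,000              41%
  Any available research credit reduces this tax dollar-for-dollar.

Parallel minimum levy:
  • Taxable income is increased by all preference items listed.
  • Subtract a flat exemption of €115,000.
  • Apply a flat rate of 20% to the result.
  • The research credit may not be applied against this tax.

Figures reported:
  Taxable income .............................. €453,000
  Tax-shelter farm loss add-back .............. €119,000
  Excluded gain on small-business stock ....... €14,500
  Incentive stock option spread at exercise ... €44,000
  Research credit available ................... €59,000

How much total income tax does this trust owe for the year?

€103,100

General income tax:
  €205,000 × 8% = €16,400
  €36,000 × 20% = €7,200
  €212,000 × 31% = €65,720
  → €89,320
  Less research credit €59,000 → €30,320

Parallel minimum levy:
  Adjusted income: €453,000 + €119,000 + €14,500 + €44,000 = €630,500
  Less exemption €115,000 → base €515,500
  €515,500 × 20% = €103,100

€103,100 > €30,320, so the parallel minimum levy is the binding amount.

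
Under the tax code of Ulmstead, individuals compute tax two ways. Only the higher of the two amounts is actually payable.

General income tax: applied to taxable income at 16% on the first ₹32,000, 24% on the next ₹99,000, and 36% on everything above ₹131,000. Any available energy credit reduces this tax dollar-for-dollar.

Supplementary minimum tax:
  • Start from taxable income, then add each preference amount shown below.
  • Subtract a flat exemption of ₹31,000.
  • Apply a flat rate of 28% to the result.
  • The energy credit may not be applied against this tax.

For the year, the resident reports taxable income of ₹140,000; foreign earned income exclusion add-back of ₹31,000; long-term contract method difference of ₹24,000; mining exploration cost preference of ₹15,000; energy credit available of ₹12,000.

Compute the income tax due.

₹50,120

Supplementary minimum tax:
  Adjusted income: ₹140,000 + ₹31,000 + ₹24,000 + ₹15,000 = ₹210,000
  Less exemption ₹31,000 → base ₹179,000
  ₹179,000 × 28% = ₹50,120

General income tax:
  ₹32,000 × 16% = ₹5,120
  ₹99,000 × 24% = ₹23,760
  ₹9,000 × 36% = ₹3,240
  → ₹32,120
  Less energy credit ₹12,000 → ₹20,120

₹50,120 > ₹20,120, so the supplementary minimum tax is the binding amount.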